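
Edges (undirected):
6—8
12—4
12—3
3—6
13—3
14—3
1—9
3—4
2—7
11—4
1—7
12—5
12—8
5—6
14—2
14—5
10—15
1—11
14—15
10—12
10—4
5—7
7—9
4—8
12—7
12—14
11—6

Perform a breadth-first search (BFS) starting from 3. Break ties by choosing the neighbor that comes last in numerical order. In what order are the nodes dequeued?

Visit 3; enqueue 14, 13, 12, 6, 4 → queue [14, 13, 12, 6, 4]
Visit 14; enqueue 15, 5, 2 → queue [13, 12, 6, 4, 15, 5, 2]
Visit 13 → queue [12, 6, 4, 15, 5, 2]
Visit 12; enqueue 10, 8, 7 → queue [6, 4, 15, 5, 2, 10, 8, 7]
Visit 6; enqueue 11 → queue [4, 15, 5, 2, 10, 8, 7, 11]
Visit 4 → queue [15, 5, 2, 10, 8, 7, 11]
Visit 15 → queue [5, 2, 10, 8, 7, 11]
Visit 5 → queue [2, 10, 8, 7, 11]
Visit 2 → queue [10, 8, 7, 11]
Visit 10 → queue [8, 7, 11]
Visit 8 → queue [7, 11]
Visit 7; enqueue 9, 1 → queue [11, 9, 1]
Visit 11 → queue [9, 1]
Visit 9 → queue [1]
Visit 1 → queue []

3 → 14 → 13 → 12 → 6 → 4 → 15 → 5 → 2 → 10 → 8 → 7 → 11 → 9 → 1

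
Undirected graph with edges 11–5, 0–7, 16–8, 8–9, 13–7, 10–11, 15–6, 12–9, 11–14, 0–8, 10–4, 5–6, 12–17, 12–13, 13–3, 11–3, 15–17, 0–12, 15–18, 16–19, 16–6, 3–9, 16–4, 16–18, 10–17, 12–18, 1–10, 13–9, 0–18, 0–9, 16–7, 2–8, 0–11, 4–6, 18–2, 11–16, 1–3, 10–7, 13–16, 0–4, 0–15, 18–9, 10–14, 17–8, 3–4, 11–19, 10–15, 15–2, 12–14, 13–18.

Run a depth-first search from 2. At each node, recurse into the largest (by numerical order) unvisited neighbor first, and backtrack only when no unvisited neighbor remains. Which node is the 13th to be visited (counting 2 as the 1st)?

Visit 2
2 → 18
18 → 16
16 → 19
19 → 11
11 → 14
14 → 12
12 → 17
17 → 15
15 → 10
10 → 7
7 → 13
13 → 9
9 → 8
8 → 0
0 → 4
4 → 6
6 → 5
4 → 3
3 → 1

Visit order: 2, 18, 16, 19, 11, 14, 12, 17, 15, 10, 7, 13, 9, 8, 0, 4, 6, 5, 3, 1

9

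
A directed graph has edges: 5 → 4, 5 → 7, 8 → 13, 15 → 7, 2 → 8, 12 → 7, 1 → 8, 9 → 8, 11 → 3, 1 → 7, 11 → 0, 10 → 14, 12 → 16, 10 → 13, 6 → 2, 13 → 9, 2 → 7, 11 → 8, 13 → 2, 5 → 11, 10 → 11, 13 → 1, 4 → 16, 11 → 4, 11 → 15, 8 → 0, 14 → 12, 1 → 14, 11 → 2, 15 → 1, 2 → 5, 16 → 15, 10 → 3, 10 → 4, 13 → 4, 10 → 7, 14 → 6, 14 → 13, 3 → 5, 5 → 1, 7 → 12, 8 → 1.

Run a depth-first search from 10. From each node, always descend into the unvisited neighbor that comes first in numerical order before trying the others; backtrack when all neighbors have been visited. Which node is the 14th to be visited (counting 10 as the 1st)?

9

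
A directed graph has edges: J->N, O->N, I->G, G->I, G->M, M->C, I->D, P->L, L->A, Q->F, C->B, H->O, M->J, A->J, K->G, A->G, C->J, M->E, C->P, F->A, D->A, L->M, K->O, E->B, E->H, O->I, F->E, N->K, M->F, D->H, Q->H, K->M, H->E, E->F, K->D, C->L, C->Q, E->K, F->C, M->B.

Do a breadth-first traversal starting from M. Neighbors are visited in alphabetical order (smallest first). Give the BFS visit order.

Visit M; enqueue B, C, E, F, J → queue [B, C, E, F, J]
Visit B → queue [C, E, F, J]
Visit C; enqueue L, P, Q → queue [E, F, J, L, P, Q]
Visit E; enqueue H, K → queue [F, J, L, P, Q, H, K]
Visit F; enqueue A → queue [J, L, P, Q, H, K, A]
Visit J; enqueue N → queue [L, P, Q, H, K, A, N]
Visit L → queue [P, Q, H, K, A, N]
Visit P → queue [Q, H, K, A, N]
Visit Q → queue [H, K, A, N]
Visit H; enqueue O → queue [K, A, N, O]
Visit K; enqueue D, G → queue [A, N, O, D, G]
Visit A → queue [N, O, D, G]
Visit N → queue [O, D, G]
Visit O; enqueue I → queue [D, G, I]
Visit D → queue [G, I]
Visit G → queue [I]
Visit I → queue []

M → B → C → E → F → J → L → P → Q → H → K → A → N → O → D → G → I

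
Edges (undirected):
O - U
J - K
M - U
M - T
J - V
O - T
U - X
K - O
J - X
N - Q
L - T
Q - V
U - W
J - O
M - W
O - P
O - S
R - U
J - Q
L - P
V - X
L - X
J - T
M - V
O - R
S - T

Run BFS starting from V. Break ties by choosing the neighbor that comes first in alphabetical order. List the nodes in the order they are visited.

V, J, M, Q, X, K, O, T, U, W, N, L, P, R, S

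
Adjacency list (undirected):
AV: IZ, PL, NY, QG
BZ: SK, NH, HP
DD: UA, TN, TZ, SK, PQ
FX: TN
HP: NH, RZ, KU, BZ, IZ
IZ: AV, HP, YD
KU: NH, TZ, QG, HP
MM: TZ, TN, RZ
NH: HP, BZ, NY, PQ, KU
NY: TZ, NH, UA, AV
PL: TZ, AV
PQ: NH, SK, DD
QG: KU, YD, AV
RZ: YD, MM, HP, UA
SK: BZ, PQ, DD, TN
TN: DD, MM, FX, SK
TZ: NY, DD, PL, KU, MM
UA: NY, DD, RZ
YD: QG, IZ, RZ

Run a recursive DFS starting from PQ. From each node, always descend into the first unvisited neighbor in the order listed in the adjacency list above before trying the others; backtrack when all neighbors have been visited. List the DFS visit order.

Visit PQ
PQ → NH
NH → HP
HP → RZ
RZ → YD
YD → QG
QG → KU
KU → TZ
TZ → NY
NY → UA
UA → DD
DD → TN
TN → MM
TN → FX
TN → SK
SK → BZ
NY → AV
AV → IZ
AV → PL

PQ, NH, HP, RZ, YD, QG, KU, TZ, NY, UA, DD, TN, MM, FX, SK, BZ, AV, IZ, PL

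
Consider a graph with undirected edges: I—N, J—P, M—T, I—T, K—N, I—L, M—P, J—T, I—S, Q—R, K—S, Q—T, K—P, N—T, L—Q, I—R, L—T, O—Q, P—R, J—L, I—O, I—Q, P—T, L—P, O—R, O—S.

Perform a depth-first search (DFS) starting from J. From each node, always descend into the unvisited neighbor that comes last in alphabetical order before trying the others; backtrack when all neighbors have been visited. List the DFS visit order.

J T Q R P M L I S O K N

Visit J
J → T
T → Q
Q → R
R → P
P → M
P → L
L → I
I → S
S → O
S → K
K → N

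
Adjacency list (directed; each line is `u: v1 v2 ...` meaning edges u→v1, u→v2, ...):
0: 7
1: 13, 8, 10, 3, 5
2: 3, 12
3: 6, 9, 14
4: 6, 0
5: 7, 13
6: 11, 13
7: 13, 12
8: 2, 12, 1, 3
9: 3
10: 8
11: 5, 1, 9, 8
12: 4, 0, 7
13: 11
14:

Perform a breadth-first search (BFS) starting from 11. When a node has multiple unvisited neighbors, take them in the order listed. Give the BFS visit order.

Visit 11; enqueue 5, 1, 9, 8 → queue [5, 1, 9, 8]
Visit 5; enqueue 7, 13 → queue [1, 9, 8, 7, 13]
Visit 1; enqueue 10, 3 → queue [9, 8, 7, 13, 10, 3]
Visit 9 → queue [8, 7, 13, 10, 3]
Visit 8; enqueue 2, 12 → queue [7, 13, 10, 3, 2, 12]
Visit 7 → queue [13, 10, 3, 2, 12]
Visit 13 → queue [10, 3, 2, 12]
Visit 10 → queue [3, 2, 12]
Visit 3; enqueue 6, 14 → queue [2, 12, 6, 14]
Visit 2 → queue [12, 6, 14]
Visit 12; enqueue 4, 0 → queue [6, 14, 4, 0]
Visit 6 → queue [14, 4, 0]
Visit 14 → queue [4, 0]
Visit 4 → queue [0]
Visit 0 → queue []

11, 5, 1, 9, 8, 7, 13, 10, 3, 2, 12, 6, 14, 4, 0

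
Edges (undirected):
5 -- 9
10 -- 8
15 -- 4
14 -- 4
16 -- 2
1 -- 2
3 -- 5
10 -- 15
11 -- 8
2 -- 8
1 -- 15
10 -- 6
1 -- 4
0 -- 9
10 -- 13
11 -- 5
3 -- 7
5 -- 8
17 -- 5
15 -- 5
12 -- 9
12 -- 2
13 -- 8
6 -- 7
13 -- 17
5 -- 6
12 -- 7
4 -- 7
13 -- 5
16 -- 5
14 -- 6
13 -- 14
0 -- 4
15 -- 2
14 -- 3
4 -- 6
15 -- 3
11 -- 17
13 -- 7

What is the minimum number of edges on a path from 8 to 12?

Level 0: 8
Level 1: 2, 5, 10, 11, 13
Level 2: 1, 3, 6, 7, 9, 12, 14, 15, 16, 17
Level 3: 0, 4
12 first appears at level 2.

2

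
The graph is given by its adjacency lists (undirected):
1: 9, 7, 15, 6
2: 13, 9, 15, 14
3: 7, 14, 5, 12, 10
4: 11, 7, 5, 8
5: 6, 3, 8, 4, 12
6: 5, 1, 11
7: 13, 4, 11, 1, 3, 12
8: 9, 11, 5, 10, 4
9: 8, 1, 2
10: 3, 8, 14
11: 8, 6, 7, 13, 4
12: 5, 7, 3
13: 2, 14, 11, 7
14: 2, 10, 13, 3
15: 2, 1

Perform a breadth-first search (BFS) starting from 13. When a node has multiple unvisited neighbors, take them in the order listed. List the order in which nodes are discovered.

13, 2, 14, 11, 7, 9, 15, 10, 3, 8, 6, 4, 1, 12, 5

Visit 13; enqueue 2, 14, 11, 7 → queue [2, 14, 11, 7]
Visit 2; enqueue 9, 15 → queue [14, 11, 7, 9, 15]
Visit 14; enqueue 10, 3 → queue [11, 7, 9, 15, 10, 3]
Visit 11; enqueue 8, 6, 4 → queue [7, 9, 15, 10, 3, 8, 6, 4]
Visit 7; enqueue 1, 12 → queue [9, 15, 10, 3, 8, 6, 4, 1, 12]
Visit 9 → queue [15, 10, 3, 8, 6, 4, 1, 12]
Visit 15 → queue [10, 3, 8, 6, 4, 1, 12]
Visit 10 → queue [3, 8, 6, 4, 1, 12]
Visit 3; enqueue 5 → queue [8, 6, 4, 1, 12, 5]
Visit 8 → queue [6, 4, 1, 12, 5]
Visit 6 → queue [4, 1, 12, 5]
Visit 4 → queue [1, 12, 5]
Visit 1 → queue [12, 5]
Visit 12 → queue [5]
Visit 5 → queue []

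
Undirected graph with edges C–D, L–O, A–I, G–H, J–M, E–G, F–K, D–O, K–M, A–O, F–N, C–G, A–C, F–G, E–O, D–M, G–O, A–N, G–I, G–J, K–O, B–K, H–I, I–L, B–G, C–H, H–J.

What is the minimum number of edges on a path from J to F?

2

Level 0: J
Level 1: G, H, M
Level 2: B, C, D, E, F, I, K, O
Level 3: A, L, N
F first appears at level 2.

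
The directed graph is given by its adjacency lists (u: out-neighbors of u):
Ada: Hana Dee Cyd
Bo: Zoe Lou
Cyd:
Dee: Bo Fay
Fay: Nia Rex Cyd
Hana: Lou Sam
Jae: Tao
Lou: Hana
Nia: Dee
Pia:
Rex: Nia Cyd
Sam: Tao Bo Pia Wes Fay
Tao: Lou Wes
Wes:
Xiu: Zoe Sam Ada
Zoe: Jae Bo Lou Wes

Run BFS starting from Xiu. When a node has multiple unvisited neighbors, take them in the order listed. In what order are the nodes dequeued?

Xiu, Zoe, Sam, Ada, Jae, Bo, Lou, Wes, Tao, Pia, Fay, Hana, Dee, Cyd, Nia, Rex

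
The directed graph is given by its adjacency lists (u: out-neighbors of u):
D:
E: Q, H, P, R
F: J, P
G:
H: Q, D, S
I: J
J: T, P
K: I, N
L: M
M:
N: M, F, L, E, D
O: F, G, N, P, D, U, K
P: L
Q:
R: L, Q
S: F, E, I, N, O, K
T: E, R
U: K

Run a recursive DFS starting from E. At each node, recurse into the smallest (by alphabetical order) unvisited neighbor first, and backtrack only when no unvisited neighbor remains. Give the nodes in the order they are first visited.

Visit E
E → H
H → D
H → Q
H → S
S → F
F → J
J → P
P → L
L → M
J → T
T → R
S → I
S → K
K → N
S → O
O → G
O → U

E, H, D, Q, S, F, J, P, L, M, T, R, I, K, N, O, G, U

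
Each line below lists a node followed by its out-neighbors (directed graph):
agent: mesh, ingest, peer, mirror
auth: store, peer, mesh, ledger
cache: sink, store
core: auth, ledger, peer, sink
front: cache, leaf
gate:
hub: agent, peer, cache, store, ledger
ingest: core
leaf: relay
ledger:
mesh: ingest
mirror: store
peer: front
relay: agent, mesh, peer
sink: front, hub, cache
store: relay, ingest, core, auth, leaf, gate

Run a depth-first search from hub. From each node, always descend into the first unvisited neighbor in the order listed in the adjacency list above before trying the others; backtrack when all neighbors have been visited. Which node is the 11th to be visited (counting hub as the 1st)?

Visit hub
hub → agent
agent → mesh
mesh → ingest
ingest → core
core → auth
auth → store
store → relay
relay → peer
peer → front
front → cache
cache → sink
front → leaf
store → gate
auth → ledger
agent → mirror

Visit order: hub, agent, mesh, ingest, core, auth, store, relay, peer, front, cache, sink, leaf, gate, ledger, mirror

cache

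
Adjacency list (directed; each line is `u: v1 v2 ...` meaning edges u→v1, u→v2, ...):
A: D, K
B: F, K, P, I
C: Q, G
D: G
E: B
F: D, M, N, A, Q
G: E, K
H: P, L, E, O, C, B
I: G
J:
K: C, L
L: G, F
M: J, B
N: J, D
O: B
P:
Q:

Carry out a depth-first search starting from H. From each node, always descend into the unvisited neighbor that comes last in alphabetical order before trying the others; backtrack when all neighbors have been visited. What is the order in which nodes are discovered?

H -> P -> O -> B -> K -> L -> G -> E -> F -> Q -> N -> J -> D -> M -> A -> C -> I

Visit H
H → P
H → O
O → B
B → K
K → L
L → G
G → E
L → F
F → Q
F → N
N → J
N → D
F → M
F → A
K → C
B → I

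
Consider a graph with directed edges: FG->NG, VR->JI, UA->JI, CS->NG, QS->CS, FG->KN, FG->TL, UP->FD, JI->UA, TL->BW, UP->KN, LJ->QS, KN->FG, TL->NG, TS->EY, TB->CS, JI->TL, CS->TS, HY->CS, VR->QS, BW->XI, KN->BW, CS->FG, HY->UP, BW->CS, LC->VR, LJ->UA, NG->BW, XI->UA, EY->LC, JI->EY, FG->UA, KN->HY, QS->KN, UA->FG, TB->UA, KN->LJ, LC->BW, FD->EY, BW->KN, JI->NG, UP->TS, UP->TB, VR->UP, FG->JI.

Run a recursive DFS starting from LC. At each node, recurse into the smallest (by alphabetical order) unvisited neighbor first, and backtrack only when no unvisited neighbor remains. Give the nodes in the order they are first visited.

LC -> BW -> CS -> FG -> JI -> EY -> NG -> TL -> UA -> KN -> HY -> UP -> FD -> TB -> TS -> LJ -> QS -> XI -> VR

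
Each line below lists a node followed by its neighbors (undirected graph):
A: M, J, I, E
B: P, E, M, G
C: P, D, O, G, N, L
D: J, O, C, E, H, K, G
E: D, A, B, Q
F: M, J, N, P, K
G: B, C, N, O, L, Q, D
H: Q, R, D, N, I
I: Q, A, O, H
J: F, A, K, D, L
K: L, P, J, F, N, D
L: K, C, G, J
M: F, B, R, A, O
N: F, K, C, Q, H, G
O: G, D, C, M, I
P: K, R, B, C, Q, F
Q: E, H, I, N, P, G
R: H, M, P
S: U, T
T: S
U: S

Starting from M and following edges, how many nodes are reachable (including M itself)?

18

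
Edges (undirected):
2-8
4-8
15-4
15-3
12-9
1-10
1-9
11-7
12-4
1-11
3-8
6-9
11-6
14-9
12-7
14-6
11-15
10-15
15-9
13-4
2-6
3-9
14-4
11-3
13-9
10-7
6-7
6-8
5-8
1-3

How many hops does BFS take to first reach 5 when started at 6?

Level 0: 6
Level 1: 2, 7, 8, 9, 11, 14
Level 2: 1, 3, 4, 5, 10, 12, 13, 15
5 first appears at level 2.

2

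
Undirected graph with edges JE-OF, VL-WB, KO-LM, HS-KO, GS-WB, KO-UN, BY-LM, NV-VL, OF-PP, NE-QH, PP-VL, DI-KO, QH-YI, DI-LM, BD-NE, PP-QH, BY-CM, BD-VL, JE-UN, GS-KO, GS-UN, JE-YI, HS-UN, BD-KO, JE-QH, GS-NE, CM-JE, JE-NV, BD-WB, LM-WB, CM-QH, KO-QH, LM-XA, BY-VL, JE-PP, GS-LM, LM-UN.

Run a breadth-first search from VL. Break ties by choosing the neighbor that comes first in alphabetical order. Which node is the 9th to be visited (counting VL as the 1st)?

Visit VL; enqueue BD, BY, NV, PP, WB → queue [BD, BY, NV, PP, WB]
Visit BD; enqueue KO, NE → queue [BY, NV, PP, WB, KO, NE]
Visit BY; enqueue CM, LM → queue [NV, PP, WB, KO, NE, CM, LM]
Visit NV; enqueue JE → queue [PP, WB, KO, NE, CM, LM, JE]
Visit PP; enqueue OF, QH → queue [WB, KO, NE, CM, LM, JE, OF, QH]
Visit WB; enqueue GS → queue [KO, NE, CM, LM, JE, OF, QH, GS]
Visit KO; enqueue DI, HS, UN → queue [NE, CM, LM, JE, OF, QH, GS, DI, HS, UN]
Visit NE → queue [CM, LM, JE, OF, QH, GS, DI, HS, UN]
Visit CM → queue [LM, JE, OF, QH, GS, DI, HS, UN]
Visit LM; enqueue XA → queue [JE, OF, QH, GS, DI, HS, UN, XA]
Visit JE; enqueue YI → queue [OF, QH, GS, DI, HS, UN, XA, YI]
Visit OF → queue [QH, GS, DI, HS, UN, XA, YI]
Visit QH → queue [GS, DI, HS, UN, XA, YI]
Visit GS → queue [DI, HS, UN, XA, YI]
Visit DI → queue [HS, UN, XA, YI]
Visit HS → queue [UN, XA, YI]
Visit UN → queue [XA, YI]
Visit XA → queue [YI]
Visit YI → queue []

Visit order: VL, BD, BY, NV, PP, WB, KO, NE, CM, LM, JE, OF, QH, GS, DI, HS, UN, XA, YI

CM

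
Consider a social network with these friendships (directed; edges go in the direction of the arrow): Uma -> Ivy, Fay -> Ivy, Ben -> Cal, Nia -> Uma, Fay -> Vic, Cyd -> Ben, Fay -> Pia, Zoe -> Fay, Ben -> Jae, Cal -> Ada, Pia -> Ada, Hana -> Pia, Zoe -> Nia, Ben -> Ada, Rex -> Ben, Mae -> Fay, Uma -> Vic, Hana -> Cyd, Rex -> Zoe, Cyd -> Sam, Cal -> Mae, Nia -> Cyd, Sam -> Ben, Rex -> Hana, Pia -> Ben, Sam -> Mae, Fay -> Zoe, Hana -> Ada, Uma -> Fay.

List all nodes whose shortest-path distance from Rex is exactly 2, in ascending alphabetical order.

Ada, Cal, Cyd, Fay, Jae, Nia, Pia

Level 0: Rex
Level 1: Ben, Hana, Zoe
Level 2: Ada, Cal, Cyd, Fay, Jae, Nia, Pia
Level 3: Ivy, Mae, Sam, Uma, Vic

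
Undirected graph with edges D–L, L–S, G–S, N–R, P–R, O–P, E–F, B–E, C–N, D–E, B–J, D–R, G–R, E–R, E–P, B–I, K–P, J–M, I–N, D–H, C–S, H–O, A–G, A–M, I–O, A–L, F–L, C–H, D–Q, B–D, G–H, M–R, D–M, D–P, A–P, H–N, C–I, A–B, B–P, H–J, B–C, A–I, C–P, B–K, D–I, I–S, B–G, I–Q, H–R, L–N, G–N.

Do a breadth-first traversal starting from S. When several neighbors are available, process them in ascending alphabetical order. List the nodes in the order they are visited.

Visit S; enqueue C, G, I, L → queue [C, G, I, L]
Visit C; enqueue B, H, N, P → queue [G, I, L, B, H, N, P]
Visit G; enqueue A, R → queue [I, L, B, H, N, P, A, R]
Visit I; enqueue D, O, Q → queue [L, B, H, N, P, A, R, D, O, Q]
Visit L; enqueue F → queue [B, H, N, P, A, R, D, O, Q, F]
Visit B; enqueue E, J, K → queue [H, N, P, A, R, D, O, Q, F, E, J, K]
Visit H → queue [N, P, A, R, D, O, Q, F, E, J, K]
Visit N → queue [P, A, R, D, O, Q, F, E, J, K]
Visit P → queue [A, R, D, O, Q, F, E, J, K]
Visit A; enqueue M → queue [R, D, O, Q, F, E, J, K, M]
Visit R → queue [D, O, Q, F, E, J, K, M]
Visit D → queue [O, Q, F, E, J, K, M]
Visit O → queue [Q, F, E, J, K, M]
Visit Q → queue [F, E, J, K, M]
Visit F → queue [E, J, K, M]
Visit E → queue [J, K, M]
Visit J → queue [K, M]
Visit K → queue [M]
Visit M → queue []

S, C, G, I, L, B, H, N, P, A, R, D, O, Q, F, E, J, K, M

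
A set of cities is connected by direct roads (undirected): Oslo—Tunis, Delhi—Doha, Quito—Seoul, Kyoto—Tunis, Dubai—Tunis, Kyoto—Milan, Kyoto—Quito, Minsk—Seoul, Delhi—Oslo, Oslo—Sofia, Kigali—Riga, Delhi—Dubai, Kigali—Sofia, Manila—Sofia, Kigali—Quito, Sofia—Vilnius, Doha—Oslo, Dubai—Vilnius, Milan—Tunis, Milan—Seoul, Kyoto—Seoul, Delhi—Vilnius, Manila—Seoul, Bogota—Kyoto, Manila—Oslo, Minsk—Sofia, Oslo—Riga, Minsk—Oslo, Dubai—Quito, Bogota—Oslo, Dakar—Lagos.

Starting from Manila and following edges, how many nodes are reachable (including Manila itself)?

16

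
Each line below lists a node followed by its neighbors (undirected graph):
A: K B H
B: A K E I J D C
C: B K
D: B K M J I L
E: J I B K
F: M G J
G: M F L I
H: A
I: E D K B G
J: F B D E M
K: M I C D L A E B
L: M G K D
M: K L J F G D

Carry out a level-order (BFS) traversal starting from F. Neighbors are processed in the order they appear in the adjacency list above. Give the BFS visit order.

F -> M -> G -> J -> K -> L -> D -> I -> B -> E -> C -> A -> H

Visit F; enqueue M, G, J → queue [M, G, J]
Visit M; enqueue K, L, D → queue [G, J, K, L, D]
Visit G; enqueue I → queue [J, K, L, D, I]
Visit J; enqueue B, E → queue [K, L, D, I, B, E]
Visit K; enqueue C, A → queue [L, D, I, B, E, C, A]
Visit L → queue [D, I, B, E, C, A]
Visit D → queue [I, B, E, C, A]
Visit I → queue [B, E, C, A]
Visit B → queue [E, C, A]
Visit E → queue [C, A]
Visit C → queue [A]
Visit A; enqueue H → queue [H]
Visit H → queue []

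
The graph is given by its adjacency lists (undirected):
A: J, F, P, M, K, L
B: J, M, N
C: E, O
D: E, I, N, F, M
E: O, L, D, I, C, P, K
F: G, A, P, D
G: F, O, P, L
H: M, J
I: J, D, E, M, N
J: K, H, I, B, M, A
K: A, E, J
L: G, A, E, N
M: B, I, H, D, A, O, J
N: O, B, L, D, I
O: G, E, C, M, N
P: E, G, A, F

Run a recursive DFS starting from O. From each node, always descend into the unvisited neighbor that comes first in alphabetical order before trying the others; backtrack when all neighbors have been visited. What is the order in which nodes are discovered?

Visit O
O → C
C → E
E → D
D → F
F → A
A → J
J → B
B → M
M → H
M → I
I → N
N → L
L → G
G → P
J → K

O, C, E, D, F, A, J, B, M, H, I, N, L, G, P, K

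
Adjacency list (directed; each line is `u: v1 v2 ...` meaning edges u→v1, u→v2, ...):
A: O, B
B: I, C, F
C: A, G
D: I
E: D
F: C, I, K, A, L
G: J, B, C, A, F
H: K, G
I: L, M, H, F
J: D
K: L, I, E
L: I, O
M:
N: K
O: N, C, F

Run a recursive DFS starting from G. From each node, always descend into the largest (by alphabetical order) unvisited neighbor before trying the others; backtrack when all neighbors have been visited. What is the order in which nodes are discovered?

G, J, D, I, M, L, O, N, K, E, F, C, A, B, H

Visit G
G → J
J → D
D → I
I → M
I → L
L → O
O → N
N → K
K → E
O → F
F → C
C → A
A → B
I → H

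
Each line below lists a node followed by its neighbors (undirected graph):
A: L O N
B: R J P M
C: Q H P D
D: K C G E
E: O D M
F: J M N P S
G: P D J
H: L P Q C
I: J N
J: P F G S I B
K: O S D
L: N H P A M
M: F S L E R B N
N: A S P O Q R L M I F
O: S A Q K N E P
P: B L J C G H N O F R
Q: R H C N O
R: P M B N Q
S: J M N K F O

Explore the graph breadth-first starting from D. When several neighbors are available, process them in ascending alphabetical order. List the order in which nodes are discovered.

D, C, E, G, K, H, P, Q, M, O, J, S, L, B, F, N, R, A, I

Visit D; enqueue C, E, G, K → queue [C, E, G, K]
Visit C; enqueue H, P, Q → queue [E, G, K, H, P, Q]
Visit E; enqueue M, O → queue [G, K, H, P, Q, M, O]
Visit G; enqueue J → queue [K, H, P, Q, M, O, J]
Visit K; enqueue S → queue [H, P, Q, M, O, J, S]
Visit H; enqueue L → queue [P, Q, M, O, J, S, L]
Visit P; enqueue B, F, N, R → queue [Q, M, O, J, S, L, B, F, N, R]
Visit Q → queue [M, O, J, S, L, B, F, N, R]
Visit M → queue [O, J, S, L, B, F, N, R]
Visit O; enqueue A → queue [J, S, L, B, F, N, R, A]
Visit J; enqueue I → queue [S, L, B, F, N, R, A, I]
Visit S → queue [L, B, F, N, R, A, I]
Visit L → queue [B, F, N, R, A, I]
Visit B → queue [F, N, R, A, I]
Visit F → queue [N, R, A, I]
Visit N → queue [R, A, I]
Visit R → queue [A, I]
Visit A → queue [I]
Visit I → queue []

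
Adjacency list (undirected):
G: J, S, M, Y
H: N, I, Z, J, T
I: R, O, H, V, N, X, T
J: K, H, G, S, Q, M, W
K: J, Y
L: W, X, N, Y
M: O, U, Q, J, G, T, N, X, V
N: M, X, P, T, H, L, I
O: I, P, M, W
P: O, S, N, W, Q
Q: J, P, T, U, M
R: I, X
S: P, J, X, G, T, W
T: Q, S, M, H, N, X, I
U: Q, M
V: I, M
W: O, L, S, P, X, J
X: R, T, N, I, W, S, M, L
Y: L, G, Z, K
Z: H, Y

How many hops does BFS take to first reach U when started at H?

3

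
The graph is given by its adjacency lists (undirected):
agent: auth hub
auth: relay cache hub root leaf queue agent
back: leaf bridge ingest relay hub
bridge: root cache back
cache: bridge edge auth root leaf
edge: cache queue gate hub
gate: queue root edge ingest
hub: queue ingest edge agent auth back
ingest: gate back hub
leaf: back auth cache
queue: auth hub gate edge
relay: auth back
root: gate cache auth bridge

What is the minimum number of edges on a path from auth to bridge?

2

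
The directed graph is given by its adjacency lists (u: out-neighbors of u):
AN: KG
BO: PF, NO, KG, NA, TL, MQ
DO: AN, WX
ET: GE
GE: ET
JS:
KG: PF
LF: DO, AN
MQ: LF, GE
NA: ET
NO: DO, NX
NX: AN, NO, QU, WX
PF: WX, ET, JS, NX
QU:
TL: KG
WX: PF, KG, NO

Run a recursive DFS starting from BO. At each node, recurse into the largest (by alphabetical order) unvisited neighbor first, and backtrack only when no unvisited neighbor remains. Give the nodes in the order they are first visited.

Visit BO
BO → TL
TL → KG
KG → PF
PF → WX
WX → NO
NO → NX
NX → QU
NX → AN
NO → DO
PF → JS
PF → ET
ET → GE
BO → NA
BO → MQ
MQ → LF

BO, TL, KG, PF, WX, NO, NX, QU, AN, DO, JS, ET, GE, NA, MQ, LF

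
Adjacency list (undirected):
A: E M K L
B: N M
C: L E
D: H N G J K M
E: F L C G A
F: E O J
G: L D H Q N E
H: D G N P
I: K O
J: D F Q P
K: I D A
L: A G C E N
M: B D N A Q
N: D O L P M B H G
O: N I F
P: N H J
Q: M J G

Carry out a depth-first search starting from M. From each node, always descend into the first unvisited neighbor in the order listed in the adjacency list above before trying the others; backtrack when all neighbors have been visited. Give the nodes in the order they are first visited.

Visit M
M → B
B → N
N → D
D → H
H → G
G → L
L → A
A → E
E → F
F → O
O → I
I → K
F → J
J → Q
J → P
E → C

M -> B -> N -> D -> H -> G -> L -> A -> E -> F -> O -> I -> K -> J -> Q -> P -> C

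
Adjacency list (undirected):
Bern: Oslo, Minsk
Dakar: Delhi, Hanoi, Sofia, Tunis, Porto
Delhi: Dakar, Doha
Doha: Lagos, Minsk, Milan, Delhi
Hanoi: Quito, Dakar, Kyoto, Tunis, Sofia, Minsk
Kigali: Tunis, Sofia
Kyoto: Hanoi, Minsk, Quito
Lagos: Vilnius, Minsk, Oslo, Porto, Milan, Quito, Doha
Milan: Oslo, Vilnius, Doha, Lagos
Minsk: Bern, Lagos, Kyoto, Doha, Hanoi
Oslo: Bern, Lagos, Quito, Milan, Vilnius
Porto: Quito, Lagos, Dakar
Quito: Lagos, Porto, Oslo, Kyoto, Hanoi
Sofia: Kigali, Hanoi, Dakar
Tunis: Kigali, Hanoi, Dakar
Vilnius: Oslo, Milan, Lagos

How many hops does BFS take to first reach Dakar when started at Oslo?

3

Level 0: Oslo
Level 1: Bern, Lagos, Milan, Quito, Vilnius
Level 2: Doha, Hanoi, Kyoto, Minsk, Porto
Level 3: Dakar, Delhi, Sofia, Tunis
Level 4: Kigali
Dakar first appears at level 3.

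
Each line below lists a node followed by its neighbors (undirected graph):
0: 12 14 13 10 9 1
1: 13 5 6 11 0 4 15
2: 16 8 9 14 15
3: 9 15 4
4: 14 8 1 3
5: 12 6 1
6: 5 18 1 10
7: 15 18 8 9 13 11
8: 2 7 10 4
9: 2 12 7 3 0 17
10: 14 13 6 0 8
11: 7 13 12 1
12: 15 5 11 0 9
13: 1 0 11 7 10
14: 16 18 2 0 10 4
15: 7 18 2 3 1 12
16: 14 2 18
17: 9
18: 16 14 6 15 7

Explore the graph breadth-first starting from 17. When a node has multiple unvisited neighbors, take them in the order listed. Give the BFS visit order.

Visit 17; enqueue 9 → queue [9]
Visit 9; enqueue 2, 12, 7, 3, 0 → queue [2, 12, 7, 3, 0]
Visit 2; enqueue 16, 8, 14, 15 → queue [12, 7, 3, 0, 16, 8, 14, 15]
Visit 12; enqueue 5, 11 → queue [7, 3, 0, 16, 8, 14, 15, 5, 11]
Visit 7; enqueue 18, 13 → queue [3, 0, 16, 8, 14, 15, 5, 11, 18, 13]
Visit 3; enqueue 4 → queue [0, 16, 8, 14, 15, 5, 11, 18, 13, 4]
Visit 0; enqueue 10, 1 → queue [16, 8, 14, 15, 5, 11, 18, 13, 4, 10, 1]
Visit 16 → queue [8, 14, 15, 5, 11, 18, 13, 4, 10, 1]
Visit 8 → queue [14, 15, 5, 11, 18, 13, 4, 10, 1]
Visit 14 → queue [15, 5, 11, 18, 13, 4, 10, 1]
Visit 15 → queue [5, 11, 18, 13, 4, 10, 1]
Visit 5; enqueue 6 → queue [11, 18, 13, 4, 10, 1, 6]
Visit 11 → queue [18, 13, 4, 10, 1, 6]
Visit 18 → queue [13, 4, 10, 1, 6]
Visit 13 → queue [4, 10, 1, 6]
Visit 4 → queue [10, 1, 6]
Visit 10 → queue [1, 6]
Visit 1 → queue [6]
Visit 6 → queue []

17, 9, 2, 12, 7, 3, 0, 16, 8, 14, 15, 5, 11, 18, 13, 4, 10, 1, 6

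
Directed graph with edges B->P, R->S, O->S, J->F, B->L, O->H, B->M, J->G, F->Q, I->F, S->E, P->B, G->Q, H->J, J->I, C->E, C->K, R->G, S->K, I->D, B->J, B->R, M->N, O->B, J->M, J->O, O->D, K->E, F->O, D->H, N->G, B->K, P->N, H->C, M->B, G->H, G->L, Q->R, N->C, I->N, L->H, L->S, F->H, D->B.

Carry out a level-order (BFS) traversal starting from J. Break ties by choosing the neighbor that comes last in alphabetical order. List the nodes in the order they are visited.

J, O, M, I, G, F, S, H, D, B, N, Q, L, K, E, C, R, P

Visit J; enqueue O, M, I, G, F → queue [O, M, I, G, F]
Visit O; enqueue S, H, D, B → queue [M, I, G, F, S, H, D, B]
Visit M; enqueue N → queue [I, G, F, S, H, D, B, N]
Visit I → queue [G, F, S, H, D, B, N]
Visit G; enqueue Q, L → queue [F, S, H, D, B, N, Q, L]
Visit F → queue [S, H, D, B, N, Q, L]
Visit S; enqueue K, E → queue [H, D, B, N, Q, L, K, E]
Visit H; enqueue C → queue [D, B, N, Q, L, K, E, C]
Visit D → queue [B, N, Q, L, K, E, C]
Visit B; enqueue R, P → queue [N, Q, L, K, E, C, R, P]
Visit N → queue [Q, L, K, E, C, R, P]
Visit Q → queue [L, K, E, C, R, P]
Visit L → queue [K, E, C, R, P]
Visit K → queue [E, C, R, P]
Visit E → queue [C, R, P]
Visit C → queue [R, P]
Visit R → queue [P]
Visit P → queue []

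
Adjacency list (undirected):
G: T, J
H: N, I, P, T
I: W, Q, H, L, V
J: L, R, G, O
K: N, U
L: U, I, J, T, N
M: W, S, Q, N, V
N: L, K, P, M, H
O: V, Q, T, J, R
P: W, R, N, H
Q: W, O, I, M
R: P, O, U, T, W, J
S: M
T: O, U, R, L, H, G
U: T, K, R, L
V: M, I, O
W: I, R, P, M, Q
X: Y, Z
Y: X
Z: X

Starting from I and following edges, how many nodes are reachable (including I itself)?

17

BFS from I visits: I, W, Q, H, L, V, R, P, M, O, N, T, U, J, S, K, G
Reachable nodes: 17 of 20 total.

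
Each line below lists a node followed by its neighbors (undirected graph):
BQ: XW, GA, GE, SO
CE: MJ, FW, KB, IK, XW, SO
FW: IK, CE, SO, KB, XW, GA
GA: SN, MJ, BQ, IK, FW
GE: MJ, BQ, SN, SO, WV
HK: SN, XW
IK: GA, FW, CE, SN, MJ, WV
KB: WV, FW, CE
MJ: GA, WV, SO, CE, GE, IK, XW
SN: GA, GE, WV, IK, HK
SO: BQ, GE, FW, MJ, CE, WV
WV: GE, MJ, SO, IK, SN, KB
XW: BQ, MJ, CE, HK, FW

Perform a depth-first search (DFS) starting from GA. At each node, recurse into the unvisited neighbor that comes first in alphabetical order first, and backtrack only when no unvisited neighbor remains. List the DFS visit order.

Visit GA
GA → BQ
BQ → GE
GE → MJ
MJ → CE
CE → FW
FW → IK
IK → SN
SN → HK
HK → XW
SN → WV
WV → KB
WV → SO

GA → BQ → GE → MJ → CE → FW → IK → SN → HK → XW → WV → KB → SO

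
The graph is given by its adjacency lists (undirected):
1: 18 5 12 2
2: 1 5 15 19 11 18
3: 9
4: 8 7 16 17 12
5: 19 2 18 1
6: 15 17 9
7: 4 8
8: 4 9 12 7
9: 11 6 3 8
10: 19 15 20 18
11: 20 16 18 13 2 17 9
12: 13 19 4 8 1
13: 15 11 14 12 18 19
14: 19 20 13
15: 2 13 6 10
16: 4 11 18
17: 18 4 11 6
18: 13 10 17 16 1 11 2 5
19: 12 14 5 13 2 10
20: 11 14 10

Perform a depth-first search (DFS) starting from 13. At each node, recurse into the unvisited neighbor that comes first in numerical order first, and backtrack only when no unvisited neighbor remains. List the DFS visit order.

Visit 13
13 → 11
11 → 2
2 → 1
1 → 5
5 → 18
18 → 10
10 → 15
15 → 6
6 → 9
9 → 3
9 → 8
8 → 4
4 → 7
4 → 12
12 → 19
19 → 14
14 → 20
4 → 16
4 → 17

13, 11, 2, 1, 5, 18, 10, 15, 6, 9, 3, 8, 4, 7, 12, 19, 14, 20, 16, 17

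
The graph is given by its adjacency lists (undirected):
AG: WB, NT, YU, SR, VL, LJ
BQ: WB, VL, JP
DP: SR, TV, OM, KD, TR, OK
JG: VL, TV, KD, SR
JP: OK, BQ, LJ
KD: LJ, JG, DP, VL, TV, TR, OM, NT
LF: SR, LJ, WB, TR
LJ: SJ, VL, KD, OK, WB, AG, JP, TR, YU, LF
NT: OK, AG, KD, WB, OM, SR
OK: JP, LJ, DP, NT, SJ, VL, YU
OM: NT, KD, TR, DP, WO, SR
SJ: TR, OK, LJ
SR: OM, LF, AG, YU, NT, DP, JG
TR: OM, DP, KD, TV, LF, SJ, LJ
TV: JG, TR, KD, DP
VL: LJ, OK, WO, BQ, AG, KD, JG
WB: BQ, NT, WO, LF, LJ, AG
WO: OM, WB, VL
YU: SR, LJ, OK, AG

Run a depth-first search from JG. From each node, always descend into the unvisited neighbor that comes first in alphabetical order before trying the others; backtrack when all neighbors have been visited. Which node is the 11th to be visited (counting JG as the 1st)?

SR

Visit JG
JG → KD
KD → DP
DP → OK
OK → JP
JP → BQ
BQ → VL
VL → AG
AG → LJ
LJ → LF
LF → SR
SR → NT
NT → OM
OM → TR
TR → SJ
TR → TV
OM → WO
WO → WB
SR → YU

Visit order: JG, KD, DP, OK, JP, BQ, VL, AG, LJ, LF, SR, NT, OM, TR, SJ, TV, WO, WB, YU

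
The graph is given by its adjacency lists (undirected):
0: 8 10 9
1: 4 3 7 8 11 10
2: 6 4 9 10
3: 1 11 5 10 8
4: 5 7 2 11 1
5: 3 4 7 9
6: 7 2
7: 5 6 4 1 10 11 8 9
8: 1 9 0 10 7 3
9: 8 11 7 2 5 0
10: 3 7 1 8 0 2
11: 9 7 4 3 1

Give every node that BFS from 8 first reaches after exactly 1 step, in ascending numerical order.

0, 1, 3, 7, 9, 10

Level 0: 8
Level 1: 0, 1, 3, 7, 9, 10
Level 2: 2, 4, 5, 6, 11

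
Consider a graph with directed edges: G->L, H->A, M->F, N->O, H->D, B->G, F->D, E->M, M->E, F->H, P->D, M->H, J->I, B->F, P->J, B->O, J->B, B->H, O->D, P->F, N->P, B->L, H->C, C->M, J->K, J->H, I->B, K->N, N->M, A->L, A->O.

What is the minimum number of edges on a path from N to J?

2

Level 0: N
Level 1: M, O, P
Level 2: D, E, F, H, J
Level 3: A, B, C, I, K
Level 4: G, L
J first appears at level 2.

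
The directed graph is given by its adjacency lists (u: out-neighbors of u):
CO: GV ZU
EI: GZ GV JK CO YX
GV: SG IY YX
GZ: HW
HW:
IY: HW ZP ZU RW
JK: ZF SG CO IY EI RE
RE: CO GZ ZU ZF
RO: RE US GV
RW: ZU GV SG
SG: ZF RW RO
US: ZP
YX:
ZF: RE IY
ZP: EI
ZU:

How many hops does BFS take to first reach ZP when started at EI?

3

Level 0: EI
Level 1: CO, GV, GZ, JK, YX
Level 2: HW, IY, RE, SG, ZF, ZU
Level 3: RO, RW, ZP
Level 4: US
ZP first appears at level 3.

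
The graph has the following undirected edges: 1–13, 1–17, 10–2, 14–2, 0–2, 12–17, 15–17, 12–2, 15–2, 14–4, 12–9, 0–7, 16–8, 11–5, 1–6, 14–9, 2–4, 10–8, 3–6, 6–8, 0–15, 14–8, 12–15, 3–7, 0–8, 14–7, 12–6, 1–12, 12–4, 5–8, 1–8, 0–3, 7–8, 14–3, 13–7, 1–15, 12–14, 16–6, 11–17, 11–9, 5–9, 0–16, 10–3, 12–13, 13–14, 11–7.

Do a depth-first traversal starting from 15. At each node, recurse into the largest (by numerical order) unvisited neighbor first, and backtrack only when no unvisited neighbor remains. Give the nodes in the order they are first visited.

Visit 15
15 → 17
17 → 12
12 → 14
14 → 13
13 → 7
7 → 11
11 → 9
9 → 5
5 → 8
8 → 16
16 → 6
6 → 3
3 → 10
10 → 2
2 → 4
2 → 0
6 → 1

15 -> 17 -> 12 -> 14 -> 13 -> 7 -> 11 -> 9 -> 5 -> 8 -> 16 -> 6 -> 3 -> 10 -> 2 -> 4 -> 0 -> 1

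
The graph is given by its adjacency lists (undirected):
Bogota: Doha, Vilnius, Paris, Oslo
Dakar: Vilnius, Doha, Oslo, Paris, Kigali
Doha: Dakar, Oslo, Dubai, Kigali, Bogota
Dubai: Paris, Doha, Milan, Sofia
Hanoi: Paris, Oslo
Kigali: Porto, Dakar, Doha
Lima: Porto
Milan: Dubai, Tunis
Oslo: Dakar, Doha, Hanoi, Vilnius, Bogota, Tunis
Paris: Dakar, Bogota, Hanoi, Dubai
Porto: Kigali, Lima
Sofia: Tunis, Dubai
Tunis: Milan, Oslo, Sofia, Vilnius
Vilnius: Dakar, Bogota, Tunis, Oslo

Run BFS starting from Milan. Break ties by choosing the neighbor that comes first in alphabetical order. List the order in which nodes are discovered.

Milan Dubai Tunis Doha Paris Sofia Oslo Vilnius Bogota Dakar Kigali Hanoi Porto Lima

Visit Milan; enqueue Dubai, Tunis → queue [Dubai, Tunis]
Visit Dubai; enqueue Doha, Paris, Sofia → queue [Tunis, Doha, Paris, Sofia]
Visit Tunis; enqueue Oslo, Vilnius → queue [Doha, Paris, Sofia, Oslo, Vilnius]
Visit Doha; enqueue Bogota, Dakar, Kigali → queue [Paris, Sofia, Oslo, Vilnius, Bogota, Dakar, Kigali]
Visit Paris; enqueue Hanoi → queue [Sofia, Oslo, Vilnius, Bogota, Dakar, Kigali, Hanoi]
Visit Sofia → queue [Oslo, Vilnius, Bogota, Dakar, Kigali, Hanoi]
Visit Oslo → queue [Vilnius, Bogota, Dakar, Kigali, Hanoi]
Visit Vilnius → queue [Bogota, Dakar, Kigali, Hanoi]
Visit Bogota → queue [Dakar, Kigali, Hanoi]
Visit Dakar → queue [Kigali, Hanoi]
Visit Kigali; enqueue Porto → queue [Hanoi, Porto]
Visit Hanoi → queue [Porto]
Visit Porto; enqueue Lima → queue [Lima]
Visit Lima → queue []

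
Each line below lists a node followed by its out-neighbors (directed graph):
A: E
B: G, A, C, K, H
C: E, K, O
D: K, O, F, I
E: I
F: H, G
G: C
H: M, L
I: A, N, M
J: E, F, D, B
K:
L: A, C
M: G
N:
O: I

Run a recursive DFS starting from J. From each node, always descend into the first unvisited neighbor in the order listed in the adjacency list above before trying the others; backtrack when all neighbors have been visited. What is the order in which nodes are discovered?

J → E → I → A → N → M → G → C → K → O → F → H → L → D → B

Visit J
J → E
E → I
I → A
I → N
I → M
M → G
G → C
C → K
C → O
J → F
F → H
H → L
J → D
J → B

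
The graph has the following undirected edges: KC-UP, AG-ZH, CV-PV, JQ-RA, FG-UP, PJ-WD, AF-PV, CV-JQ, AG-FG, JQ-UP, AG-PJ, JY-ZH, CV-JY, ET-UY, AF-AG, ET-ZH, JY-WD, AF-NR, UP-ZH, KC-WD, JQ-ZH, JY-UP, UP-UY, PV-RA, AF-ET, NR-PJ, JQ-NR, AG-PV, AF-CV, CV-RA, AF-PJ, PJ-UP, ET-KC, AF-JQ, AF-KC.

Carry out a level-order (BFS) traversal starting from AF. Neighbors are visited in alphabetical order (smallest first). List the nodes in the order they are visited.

AF -> AG -> CV -> ET -> JQ -> KC -> NR -> PJ -> PV -> FG -> ZH -> JY -> RA -> UY -> UP -> WD

Visit AF; enqueue AG, CV, ET, JQ, KC, NR, PJ, PV → queue [AG, CV, ET, JQ, KC, NR, PJ, PV]
Visit AG; enqueue FG, ZH → queue [CV, ET, JQ, KC, NR, PJ, PV, FG, ZH]
Visit CV; enqueue JY, RA → queue [ET, JQ, KC, NR, PJ, PV, FG, ZH, JY, RA]
Visit ET; enqueue UY → queue [JQ, KC, NR, PJ, PV, FG, ZH, JY, RA, UY]
Visit JQ; enqueue UP → queue [KC, NR, PJ, PV, FG, ZH, JY, RA, UY, UP]
Visit KC; enqueue WD → queue [NR, PJ, PV, FG, ZH, JY, RA, UY, UP, WD]
Visit NR → queue [PJ, PV, FG, ZH, JY, RA, UY, UP, WD]
Visit PJ → queue [PV, FG, ZH, JY, RA, UY, UP, WD]
Visit PV → queue [FG, ZH, JY, RA, UY, UP, WD]
Visit FG → queue [ZH, JY, RA, UY, UP, WD]
Visit ZH → queue [JY, RA, UY, UP, WD]
Visit JY → queue [RA, UY, UP, WD]
Visit RA → queue [UY, UP, WD]
Visit UY → queue [UP, WD]
Visit UP → queue [WD]
Visit WD → queue []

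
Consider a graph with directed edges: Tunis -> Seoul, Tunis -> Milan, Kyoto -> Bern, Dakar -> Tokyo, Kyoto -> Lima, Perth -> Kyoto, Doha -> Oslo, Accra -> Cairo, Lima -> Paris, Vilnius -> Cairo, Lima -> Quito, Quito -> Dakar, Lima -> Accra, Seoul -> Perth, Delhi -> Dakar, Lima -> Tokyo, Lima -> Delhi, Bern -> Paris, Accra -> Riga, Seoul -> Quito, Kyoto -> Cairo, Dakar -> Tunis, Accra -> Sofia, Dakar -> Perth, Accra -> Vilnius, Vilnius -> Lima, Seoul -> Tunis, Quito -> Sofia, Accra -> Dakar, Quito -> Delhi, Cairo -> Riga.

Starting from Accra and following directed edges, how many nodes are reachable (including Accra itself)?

17

BFS from Accra visits: Accra, Vilnius, Sofia, Riga, Dakar, Cairo, Lima, Tunis, Tokyo, Perth, Quito, Paris, Delhi, Seoul, Milan, Kyoto, Bern
Reachable nodes: 17 of 19 total.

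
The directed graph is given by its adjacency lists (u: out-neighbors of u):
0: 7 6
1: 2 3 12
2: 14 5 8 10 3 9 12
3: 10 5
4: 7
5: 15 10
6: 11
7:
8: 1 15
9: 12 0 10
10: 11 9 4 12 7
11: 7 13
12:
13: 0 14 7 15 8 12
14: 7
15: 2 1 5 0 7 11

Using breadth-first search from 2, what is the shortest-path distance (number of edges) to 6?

3

Level 0: 2
Level 1: 3, 5, 8, 9, 10, 12, 14
Level 2: 0, 1, 4, 7, 11, 15
Level 3: 6, 13
6 first appears at level 3.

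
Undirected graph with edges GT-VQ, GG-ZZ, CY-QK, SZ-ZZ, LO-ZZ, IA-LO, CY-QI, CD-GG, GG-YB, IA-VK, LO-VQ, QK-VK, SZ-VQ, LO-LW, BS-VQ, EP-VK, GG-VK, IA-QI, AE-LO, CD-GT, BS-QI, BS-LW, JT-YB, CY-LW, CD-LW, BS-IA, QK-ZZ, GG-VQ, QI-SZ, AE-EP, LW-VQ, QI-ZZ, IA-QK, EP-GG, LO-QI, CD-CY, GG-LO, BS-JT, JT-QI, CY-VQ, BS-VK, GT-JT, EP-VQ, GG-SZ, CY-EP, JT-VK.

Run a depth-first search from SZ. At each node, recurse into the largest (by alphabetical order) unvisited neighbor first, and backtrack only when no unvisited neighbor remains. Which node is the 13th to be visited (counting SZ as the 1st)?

BS

Visit SZ
SZ → ZZ
ZZ → QK
QK → VK
VK → JT
JT → YB
YB → GG
GG → VQ
VQ → LW
LW → LO
LO → QI
QI → IA
IA → BS
QI → CY
CY → EP
EP → AE
CY → CD
CD → GT

Visit order: SZ, ZZ, QK, VK, JT, YB, GG, VQ, LW, LO, QI, IA, BS, CY, EP, AE, CD, GT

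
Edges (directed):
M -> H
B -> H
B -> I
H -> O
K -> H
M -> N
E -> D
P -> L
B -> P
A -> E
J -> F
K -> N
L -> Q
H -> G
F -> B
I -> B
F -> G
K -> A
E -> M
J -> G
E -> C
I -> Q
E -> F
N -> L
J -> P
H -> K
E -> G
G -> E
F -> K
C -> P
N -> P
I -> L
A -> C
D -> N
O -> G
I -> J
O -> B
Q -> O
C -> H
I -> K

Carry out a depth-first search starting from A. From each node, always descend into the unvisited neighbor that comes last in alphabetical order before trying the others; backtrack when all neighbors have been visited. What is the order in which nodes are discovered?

A E M N P L Q O G B I K H J F D C

Visit A
A → E
E → M
M → N
N → P
P → L
L → Q
Q → O
O → G
O → B
B → I
I → K
K → H
I → J
J → F
E → D
E → C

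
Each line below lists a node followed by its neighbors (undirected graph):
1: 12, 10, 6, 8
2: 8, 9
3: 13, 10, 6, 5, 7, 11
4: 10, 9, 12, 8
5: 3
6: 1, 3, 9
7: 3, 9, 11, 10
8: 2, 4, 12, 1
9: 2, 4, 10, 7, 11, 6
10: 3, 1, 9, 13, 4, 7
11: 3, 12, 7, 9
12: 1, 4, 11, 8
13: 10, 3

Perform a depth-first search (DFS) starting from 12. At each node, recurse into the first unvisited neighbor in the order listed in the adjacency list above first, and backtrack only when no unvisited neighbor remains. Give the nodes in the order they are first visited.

Visit 12
12 → 1
1 → 10
10 → 3
3 → 13
3 → 6
6 → 9
9 → 2
2 → 8
8 → 4
9 → 7
7 → 11
3 → 5

12, 1, 10, 3, 13, 6, 9, 2, 8, 4, 7, 11, 5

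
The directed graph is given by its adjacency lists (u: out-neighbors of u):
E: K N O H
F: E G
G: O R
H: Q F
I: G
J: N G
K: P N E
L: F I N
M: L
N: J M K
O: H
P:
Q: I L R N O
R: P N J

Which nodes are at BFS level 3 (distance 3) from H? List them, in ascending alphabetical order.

Level 0: H
Level 1: F, Q
Level 2: E, G, I, L, N, O, R
Level 3: J, K, M, P

J, K, M, P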